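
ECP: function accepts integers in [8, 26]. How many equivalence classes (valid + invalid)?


Valid range: [8, 26]
Class 1: x < 8 — invalid
Class 2: 8 ≤ x ≤ 26 — valid
Class 3: x > 26 — invalid
Total equivalence classes: 3

3 equivalence classes


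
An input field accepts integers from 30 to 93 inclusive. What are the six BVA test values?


Range: [30, 93]
Boundaries: just below min, min, min+1, max-1, max, just above max
Values: [29, 30, 31, 92, 93, 94]

[29, 30, 31, 92, 93, 94]


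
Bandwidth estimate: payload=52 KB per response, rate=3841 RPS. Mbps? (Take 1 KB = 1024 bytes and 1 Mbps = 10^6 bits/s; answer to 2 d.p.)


Formula: Mbps = payload_bytes * RPS * 8 / 1e6
Payload per request = 52 KB = 52 * 1024 = 53248 bytes
Total bytes/sec = 53248 * 3841 = 204525568
Total bits/sec = 204525568 * 8 = 1636204544
Mbps = 1636204544 / 1e6 = 1636.2

1636.2 Mbps


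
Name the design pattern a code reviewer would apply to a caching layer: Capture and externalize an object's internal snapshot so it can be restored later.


This matches the Memento pattern

Memento


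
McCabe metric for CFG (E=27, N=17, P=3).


Formula: V(G) = E - N + 2P
V(G) = 27 - 17 + 2*3
V(G) = 10 + 6
V(G) = 16

16


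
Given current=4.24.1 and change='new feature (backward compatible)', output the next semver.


Current: 4.24.1
Change category: 'new feature (backward compatible)' → minor bump
SemVer rule: minor bump → increment MINOR, reset PATCH to 0 (MAJOR unchanged)
New: 4.25.0

4.25.0


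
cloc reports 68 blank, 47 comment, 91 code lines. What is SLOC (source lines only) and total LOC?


Total LOC = blank + comment + code
Total LOC = 68 + 47 + 91 = 206
SLOC (source only) = code = 91

Total LOC: 206, SLOC: 91


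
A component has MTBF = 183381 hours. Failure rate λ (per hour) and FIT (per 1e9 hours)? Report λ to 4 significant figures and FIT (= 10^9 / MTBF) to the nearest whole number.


Formula: λ = 1 / MTBF; FIT = λ × 1e9 = 1e9 / MTBF
λ = 1 / 183381 ≈ 5.453e-06 failures/hour
FIT = 1e9 / 183381 ≈ 5453 failures per 1e9 hours (nearest whole number)

λ = 5.453e-06 /h, FIT = 5453


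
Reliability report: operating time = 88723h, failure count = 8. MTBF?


Formula: MTBF = Total operating time / Number of failures
MTBF = 88723 / 8
MTBF = 11090.38 hours

11090.38 hours


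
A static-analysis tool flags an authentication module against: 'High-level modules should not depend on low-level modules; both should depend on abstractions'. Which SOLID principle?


This describes the Dependency Inversion Principle (DIP)

Dependency Inversion Principle (DIP)


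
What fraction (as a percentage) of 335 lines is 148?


Coverage = covered / total * 100
Coverage = 148 / 335 * 100
Coverage = 44.18%

44.18%


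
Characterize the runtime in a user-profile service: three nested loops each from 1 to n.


Reasoning: three levels of nesting over n
Complexity: O(n^3)

O(n^3)


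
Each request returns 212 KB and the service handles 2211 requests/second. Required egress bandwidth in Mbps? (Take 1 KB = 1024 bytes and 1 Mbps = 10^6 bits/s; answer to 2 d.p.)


Formula: Mbps = payload_bytes * RPS * 8 / 1e6
Payload per request = 212 KB = 212 * 1024 = 217088 bytes
Total bytes/sec = 217088 * 2211 = 479981568
Total bits/sec = 479981568 * 8 = 3839852544
Mbps = 3839852544 / 1e6 = 3839.85

3839.85 Mbps


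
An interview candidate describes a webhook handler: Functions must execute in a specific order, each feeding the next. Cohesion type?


Reasoning: Output of one is input to next
Type: Sequential cohesion

Sequential cohesion


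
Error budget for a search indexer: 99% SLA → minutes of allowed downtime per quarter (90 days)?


Formula: allowed downtime = period * (100 - SLA) / 100
Period (quarter (90 days)) = 129600 minutes
Unavailability fraction = (100 - 99.0) / 100
Allowed downtime = 129600 * (100 - 99.0) / 100
Allowed downtime = 1296.0 minutes

1296.0 minutes


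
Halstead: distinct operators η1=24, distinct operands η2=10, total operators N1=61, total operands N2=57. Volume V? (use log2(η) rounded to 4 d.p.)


Formula: V = N * log2(η), where N = N1 + N2 and η = η1 + η2
η = 24 + 10 = 34
N = 61 + 57 = 118
log2(34) ≈ 5.0875
V = 118 * 5.0875 = 600.33

600.33


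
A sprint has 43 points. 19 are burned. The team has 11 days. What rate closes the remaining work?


Formula: Required rate = Remaining points / Days left
Remaining = 43 - 19 = 24 points
Required rate = 24 / 11 = 2.18 points/day

2.18 points/day


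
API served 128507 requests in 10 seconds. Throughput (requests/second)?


Formula: throughput = requests / seconds
throughput = 128507 / 10
throughput = 12850.7 requests/second

12850.7 requests/second


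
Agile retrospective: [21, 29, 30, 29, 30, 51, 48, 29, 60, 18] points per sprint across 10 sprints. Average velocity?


Formula: Avg velocity = Total points / Number of sprints
Points: [21, 29, 30, 29, 30, 51, 48, 29, 60, 18]
Sum = 21 + 29 + 30 + 29 + 30 + 51 + 48 + 29 + 60 + 18 = 345
Avg velocity = 345 / 10 = 34.5 points/sprint

34.5 points/sprint


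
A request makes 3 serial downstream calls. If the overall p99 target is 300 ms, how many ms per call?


Formula: per_stage = total_budget / stages
per_stage = 300 / 3
per_stage = 100.0 ms

100.0 ms


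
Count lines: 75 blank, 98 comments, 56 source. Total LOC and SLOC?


Total LOC = blank + comment + code
Total LOC = 75 + 98 + 56 = 229
SLOC (source only) = code = 56

Total LOC: 229, SLOC: 56


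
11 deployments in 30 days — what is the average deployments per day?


Formula: deployments per day = releases / days
= 11 / 30
= 0.367 deploys/day
(equivalently, 2.57 deploys/week)

0.367 deploys/day


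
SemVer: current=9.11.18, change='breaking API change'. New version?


Current: 9.11.18
Change category: 'breaking API change' → major bump
SemVer rule: major bump → increment MAJOR, reset MINOR and PATCH to 0
New: 10.0.0

10.0.0


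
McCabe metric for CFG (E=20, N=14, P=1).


Formula: V(G) = E - N + 2P
V(G) = 20 - 14 + 2*1
V(G) = 6 + 2
V(G) = 8

8


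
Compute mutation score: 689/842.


Mutation score = killed / total * 100
Mutation score = 689 / 842 * 100
Mutation score = 81.83%

81.83%


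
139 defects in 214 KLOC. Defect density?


Defect density = defects / KLOC
Defect density = 139 / 214
Defect density = 0.65 defects/KLOC

0.65 defects/KLOC


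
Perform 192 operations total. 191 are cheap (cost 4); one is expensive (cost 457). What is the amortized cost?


Formula: Amortized cost = Total cost / Operations
Total cost = (191 * 4) + (1 * 457)
Total cost = 764 + 457 = 1221
Amortized = 1221 / 192 = 6.3594

6.3594


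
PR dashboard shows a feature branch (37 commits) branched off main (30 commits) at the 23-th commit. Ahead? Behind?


Common ancestor: commit #23
feature commits after divergence: 37 - 23 = 14
main commits after divergence: 30 - 23 = 7
feature is 14 commits ahead of main
main is 7 commits ahead of feature

feature ahead: 14, main ahead: 7


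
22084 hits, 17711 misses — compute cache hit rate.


Formula: hit rate = hits / (hits + misses) * 100
hit rate = 22084 / (22084 + 17711) * 100
hit rate = 22084 / 39795 * 100
hit rate = 55.49%

55.49%


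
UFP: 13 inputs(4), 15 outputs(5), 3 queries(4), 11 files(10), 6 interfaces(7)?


UFP = EI*4 + EO*5 + EQ*4 + ILF*10 + EIF*7
UFP = 13*4 + 15*5 + 3*4 + 11*10 + 6*7
UFP = 52 + 75 + 12 + 110 + 42
UFP = 291

291


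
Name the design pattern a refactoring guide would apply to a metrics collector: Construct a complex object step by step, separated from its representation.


This matches the Builder pattern

Builder


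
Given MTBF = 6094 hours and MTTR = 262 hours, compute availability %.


Availability = MTBF / (MTBF + MTTR)
Availability = 6094 / (6094 + 262)
Availability = 6094 / 6356
Availability = 95.8779%

95.8779%


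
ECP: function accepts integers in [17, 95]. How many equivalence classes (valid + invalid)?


Valid range: [17, 95]
Class 1: x < 17 — invalid
Class 2: 17 ≤ x ≤ 95 — valid
Class 3: x > 95 — invalid
Total equivalence classes: 3

3 equivalence classes


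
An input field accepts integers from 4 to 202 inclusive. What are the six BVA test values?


Range: [4, 202]
Boundaries: just below min, min, min+1, max-1, max, just above max
Values: [3, 4, 5, 201, 202, 203]

[3, 4, 5, 201, 202, 203]


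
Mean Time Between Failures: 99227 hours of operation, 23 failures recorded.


Formula: MTBF = Total operating time / Number of failures
MTBF = 99227 / 23
MTBF = 4314.22 hours

4314.22 hours


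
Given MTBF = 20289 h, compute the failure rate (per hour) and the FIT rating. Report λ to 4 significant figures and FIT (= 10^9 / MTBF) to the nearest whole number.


Formula: λ = 1 / MTBF; FIT = λ × 1e9 = 1e9 / MTBF
λ = 1 / 20289 ≈ 4.929e-05 failures/hour
FIT = 1e9 / 20289 ≈ 49288 failures per 1e9 hours (nearest whole number)

λ = 4.929e-05 /h, FIT = 49288


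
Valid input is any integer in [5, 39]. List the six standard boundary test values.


Range: [5, 39]
Boundaries: just below min, min, min+1, max-1, max, just above max
Values: [4, 5, 6, 38, 39, 40]

[4, 5, 6, 38, 39, 40]


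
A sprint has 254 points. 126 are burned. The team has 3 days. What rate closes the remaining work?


Formula: Required rate = Remaining points / Days left
Remaining = 254 - 126 = 128 points
Required rate = 128 / 3 = 42.67 points/day

42.67 points/day


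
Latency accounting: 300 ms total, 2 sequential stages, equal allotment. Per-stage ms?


Formula: per_stage = total_budget / stages
per_stage = 300 / 2
per_stage = 150.0 ms

150.0 ms


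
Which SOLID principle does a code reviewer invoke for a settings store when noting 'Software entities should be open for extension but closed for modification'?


This describes the Open/Closed Principle (OCP)

Open/Closed Principle (OCP)


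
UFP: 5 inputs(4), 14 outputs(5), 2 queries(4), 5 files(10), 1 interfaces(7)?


UFP = EI*4 + EO*5 + EQ*4 + ILF*10 + EIF*7
UFP = 5*4 + 14*5 + 2*4 + 5*10 + 1*7
UFP = 20 + 70 + 8 + 50 + 7
UFP = 155

155


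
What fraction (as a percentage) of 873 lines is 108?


Coverage = covered / total * 100
Coverage = 108 / 873 * 100
Coverage = 12.37%

12.37%


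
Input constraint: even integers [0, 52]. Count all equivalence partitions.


Constraint: even integers in [0, 52]
Class 1: x < 0 — out-of-range invalid
Class 2: x in [0,52] but odd — wrong type invalid
Class 3: x in [0,52] and even — valid
Class 4: x > 52 — out-of-range invalid
Total equivalence classes: 4

4 equivalence classes


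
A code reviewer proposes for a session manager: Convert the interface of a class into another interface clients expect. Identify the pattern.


This matches the Adapter pattern

Adapter


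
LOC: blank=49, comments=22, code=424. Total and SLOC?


Total LOC = blank + comment + code
Total LOC = 49 + 22 + 424 = 495
SLOC (source only) = code = 424

Total LOC: 495, SLOC: 424


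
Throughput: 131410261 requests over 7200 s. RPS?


Formula: throughput = requests / seconds
throughput = 131410261 / 7200
throughput = 18251.43 requests/second

18251.43 requests/second


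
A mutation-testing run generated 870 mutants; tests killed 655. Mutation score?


Mutation score = killed / total * 100
Mutation score = 655 / 870 * 100
Mutation score = 75.29%

75.29%


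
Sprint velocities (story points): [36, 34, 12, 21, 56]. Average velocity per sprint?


Formula: Avg velocity = Total points / Number of sprints
Points: [36, 34, 12, 21, 56]
Sum = 36 + 34 + 12 + 21 + 56 = 159
Avg velocity = 159 / 5 = 31.8 points/sprint

31.8 points/sprint


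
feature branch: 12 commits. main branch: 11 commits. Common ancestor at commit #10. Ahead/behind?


Common ancestor: commit #10
feature commits after divergence: 12 - 10 = 2
main commits after divergence: 11 - 10 = 1
feature is 2 commits ahead of main
main is 1 commits ahead of feature

feature ahead: 2, main ahead: 1


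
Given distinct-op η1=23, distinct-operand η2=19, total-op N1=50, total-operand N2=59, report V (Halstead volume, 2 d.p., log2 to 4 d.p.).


Formula: V = N * log2(η), where N = N1 + N2 and η = η1 + η2
η = 23 + 19 = 42
N = 50 + 59 = 109
log2(42) ≈ 5.3923
V = 109 * 5.3923 = 587.76

587.76


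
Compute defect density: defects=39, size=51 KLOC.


Defect density = defects / KLOC
Defect density = 39 / 51
Defect density = 0.765 defects/KLOC

0.765 defects/KLOC


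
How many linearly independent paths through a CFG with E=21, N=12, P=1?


Formula: V(G) = E - N + 2P
V(G) = 21 - 12 + 2*1
V(G) = 9 + 2
V(G) = 11

11


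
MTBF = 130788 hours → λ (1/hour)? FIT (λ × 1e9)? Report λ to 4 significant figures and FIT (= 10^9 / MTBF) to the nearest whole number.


Formula: λ = 1 / MTBF; FIT = λ × 1e9 = 1e9 / MTBF
λ = 1 / 130788 ≈ 7.646e-06 failures/hour
FIT = 1e9 / 130788 ≈ 7646 failures per 1e9 hours (nearest whole number)

λ = 7.646e-06 /h, FIT = 7646


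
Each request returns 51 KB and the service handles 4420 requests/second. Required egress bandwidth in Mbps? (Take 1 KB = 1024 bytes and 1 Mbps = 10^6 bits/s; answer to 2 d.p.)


Formula: Mbps = payload_bytes * RPS * 8 / 1e6
Payload per request = 51 KB = 51 * 1024 = 52224 bytes
Total bytes/sec = 52224 * 4420 = 230830080
Total bits/sec = 230830080 * 8 = 1846640640
Mbps = 1846640640 / 1e6 = 1846.64

1846.64 Mbps


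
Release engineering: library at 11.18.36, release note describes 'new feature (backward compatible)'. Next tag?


Current: 11.18.36
Change category: 'new feature (backward compatible)' → minor bump
SemVer rule: minor bump → increment MINOR, reset PATCH to 0 (MAJOR unchanged)
New: 11.19.0

11.19.0


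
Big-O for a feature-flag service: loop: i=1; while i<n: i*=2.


Reasoning: i doubles each step so iterations are log2(n)
Complexity: O(log n)

O(log n)


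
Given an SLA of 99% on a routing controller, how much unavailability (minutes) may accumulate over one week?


Formula: allowed downtime = period * (100 - SLA) / 100
Period (week) = 10080 minutes
Unavailability fraction = (100 - 99.0) / 100
Allowed downtime = 10080 * (100 - 99.0) / 100
Allowed downtime = 100.8 minutes

100.8 minutes


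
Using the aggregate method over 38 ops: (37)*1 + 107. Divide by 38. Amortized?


Formula: Amortized cost = Total cost / Operations
Total cost = (37 * 1) + (1 * 107)
Total cost = 37 + 107 = 144
Amortized = 144 / 38 = 3.7895

3.7895


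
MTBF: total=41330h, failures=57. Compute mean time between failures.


Formula: MTBF = Total operating time / Number of failures
MTBF = 41330 / 57
MTBF = 725.09 hours

725.09 hours


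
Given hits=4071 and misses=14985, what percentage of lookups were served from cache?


Formula: hit rate = hits / (hits + misses) * 100
hit rate = 4071 / (4071 + 14985) * 100
hit rate = 4071 / 19056 * 100
hit rate = 21.36%

21.36%


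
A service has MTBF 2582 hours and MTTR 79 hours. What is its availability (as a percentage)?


Availability = MTBF / (MTBF + MTTR)
Availability = 2582 / (2582 + 79)
Availability = 2582 / 2661
Availability = 97.0312%

97.0312%


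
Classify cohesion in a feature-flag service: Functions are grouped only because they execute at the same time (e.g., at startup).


Reasoning: Related by timing only
Type: Temporal cohesion

Temporal cohesion


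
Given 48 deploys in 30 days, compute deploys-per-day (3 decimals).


Formula: deployments per day = releases / days
= 48 / 30
= 1.6 deploys/day
(equivalently, 11.2 deploys/week)

1.6 deploys/day


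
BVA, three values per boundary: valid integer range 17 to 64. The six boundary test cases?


Range: [17, 64]
Boundaries: just below min, min, min+1, max-1, max, just above max
Values: [16, 17, 18, 63, 64, 65]

[16, 17, 18, 63, 64, 65]


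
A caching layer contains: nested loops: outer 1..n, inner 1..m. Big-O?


Reasoning: product of independent bounds
Complexity: O(n*m)

O(n*m)


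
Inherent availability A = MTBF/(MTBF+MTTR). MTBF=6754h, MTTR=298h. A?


Availability = MTBF / (MTBF + MTTR)
Availability = 6754 / (6754 + 298)
Availability = 6754 / 7052
Availability = 95.7742%

95.7742%


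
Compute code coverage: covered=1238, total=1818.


Coverage = covered / total * 100
Coverage = 1238 / 1818 * 100
Coverage = 68.1%

68.1%


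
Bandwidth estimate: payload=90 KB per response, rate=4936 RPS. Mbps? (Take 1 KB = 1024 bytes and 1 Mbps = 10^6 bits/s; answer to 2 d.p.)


Formula: Mbps = payload_bytes * RPS * 8 / 1e6
Payload per request = 90 KB = 90 * 1024 = 92160 bytes
Total bytes/sec = 92160 * 4936 = 454901760
Total bits/sec = 454901760 * 8 = 3639214080
Mbps = 3639214080 / 1e6 = 3639.21

3639.21 Mbps


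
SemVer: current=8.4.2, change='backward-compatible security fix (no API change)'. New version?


Current: 8.4.2
Change category: 'backward-compatible security fix (no API change)' → patch bump
SemVer rule: patch bump → increment PATCH (MAJOR and MINOR unchanged)
New: 8.4.3

8.4.3


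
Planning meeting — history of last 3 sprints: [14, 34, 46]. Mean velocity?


Formula: Avg velocity = Total points / Number of sprints
Points: [14, 34, 46]
Sum = 14 + 34 + 46 = 94
Avg velocity = 94 / 3 = 31.33 points/sprint

31.33 points/sprint


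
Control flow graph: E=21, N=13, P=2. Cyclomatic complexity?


Formula: V(G) = E - N + 2P
V(G) = 21 - 13 + 2*2
V(G) = 8 + 4
V(G) = 12

12


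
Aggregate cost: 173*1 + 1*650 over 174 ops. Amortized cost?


Formula: Amortized cost = Total cost / Operations
Total cost = (173 * 1) + (1 * 650)
Total cost = 173 + 650 = 823
Amortized = 823 / 174 = 4.7299

4.7299


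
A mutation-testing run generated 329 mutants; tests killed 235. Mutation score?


Mutation score = killed / total * 100
Mutation score = 235 / 329 * 100
Mutation score = 71.43%

71.43%


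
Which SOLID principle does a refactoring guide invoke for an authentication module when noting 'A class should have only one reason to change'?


This describes the Single Responsibility Principle (SRP)

Single Responsibility Principle (SRP)


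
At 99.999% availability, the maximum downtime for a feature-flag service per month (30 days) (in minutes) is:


Formula: allowed downtime = period * (100 - SLA) / 100
Period (month (30 days)) = 43200 minutes
Unavailability fraction = (100 - 99.999) / 100
Allowed downtime = 43200 * (100 - 99.999) / 100
Allowed downtime = 0.432 minutes

0.432 minutes


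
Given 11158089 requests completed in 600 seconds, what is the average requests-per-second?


Formula: throughput = requests / seconds
throughput = 11158089 / 600
throughput = 18596.82 requests/second

18596.82 requests/second


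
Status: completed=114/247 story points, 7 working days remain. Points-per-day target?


Formula: Required rate = Remaining points / Days left
Remaining = 247 - 114 = 133 points
Required rate = 133 / 7 = 19.0 points/day

19.0 points/day


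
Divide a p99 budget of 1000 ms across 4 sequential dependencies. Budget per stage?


Formula: per_stage = total_budget / stages
per_stage = 1000 / 4
per_stage = 250.0 ms

250.0 ms


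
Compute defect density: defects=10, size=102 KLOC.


Defect density = defects / KLOC
Defect density = 10 / 102
Defect density = 0.098 defects/KLOC

0.098 defects/KLOC


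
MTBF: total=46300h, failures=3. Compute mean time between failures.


Formula: MTBF = Total operating time / Number of failures
MTBF = 46300 / 3
MTBF = 15433.33 hours

15433.33 hours


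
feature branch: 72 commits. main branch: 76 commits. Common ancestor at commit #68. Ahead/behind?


Common ancestor: commit #68
feature commits after divergence: 72 - 68 = 4
main commits after divergence: 76 - 68 = 8
feature is 4 commits ahead of main
main is 8 commits ahead of feature

feature ahead: 4, main ahead: 8


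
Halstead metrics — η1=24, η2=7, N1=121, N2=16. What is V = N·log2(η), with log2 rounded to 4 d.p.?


Formula: V = N * log2(η), where N = N1 + N2 and η = η1 + η2
η = 24 + 7 = 31
N = 121 + 16 = 137
log2(31) ≈ 4.9542
V = 137 * 4.9542 = 678.73

678.73


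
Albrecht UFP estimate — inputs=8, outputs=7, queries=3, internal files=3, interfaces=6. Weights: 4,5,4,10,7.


UFP = EI*4 + EO*5 + EQ*4 + ILF*10 + EIF*7
UFP = 8*4 + 7*5 + 3*4 + 3*10 + 6*7
UFP = 32 + 35 + 12 + 30 + 42
UFP = 151

151


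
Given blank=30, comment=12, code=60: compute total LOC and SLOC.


Total LOC = blank + comment + code
Total LOC = 30 + 12 + 60 = 102
SLOC (source only) = code = 60

Total LOC: 102, SLOC: 60


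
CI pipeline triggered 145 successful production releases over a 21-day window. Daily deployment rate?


Formula: deployments per day = releases / days
= 145 / 21
= 6.905 deploys/day
(equivalently, 48.33 deploys/week)

6.905 deploys/day


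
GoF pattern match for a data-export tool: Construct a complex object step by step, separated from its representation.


This matches the Builder pattern

Builder


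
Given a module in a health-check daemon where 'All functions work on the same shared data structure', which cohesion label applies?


Reasoning: Functions share data
Type: Communicational cohesion

Communicational cohesion


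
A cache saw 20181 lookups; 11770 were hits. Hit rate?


Formula: hit rate = hits / (hits + misses) * 100
hit rate = 11770 / (11770 + 8411) * 100
hit rate = 11770 / 20181 * 100
hit rate = 58.32%

58.32%


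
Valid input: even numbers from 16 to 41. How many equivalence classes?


Constraint: even integers in [16, 41]
Class 1: x < 16 — out-of-range invalid
Class 2: x in [16,41] but odd — wrong type invalid
Class 3: x in [16,41] and even — valid
Class 4: x > 41 — out-of-range invalid
Total equivalence classes: 4

4 equivalence classes


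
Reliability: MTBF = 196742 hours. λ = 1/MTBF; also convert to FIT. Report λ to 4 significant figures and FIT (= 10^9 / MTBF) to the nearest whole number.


Formula: λ = 1 / MTBF; FIT = λ × 1e9 = 1e9 / MTBF
λ = 1 / 196742 ≈ 5.083e-06 failures/hour
FIT = 1e9 / 196742 ≈ 5083 failures per 1e9 hours (nearest whole number)

λ = 5.083e-06 /h, FIT = 5083


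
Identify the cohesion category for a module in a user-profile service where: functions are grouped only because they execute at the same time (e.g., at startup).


Reasoning: Related by timing only
Type: Temporal cohesion

Temporal cohesion


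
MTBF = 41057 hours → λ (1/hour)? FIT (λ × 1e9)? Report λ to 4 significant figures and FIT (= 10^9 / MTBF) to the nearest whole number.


Formula: λ = 1 / MTBF; FIT = λ × 1e9 = 1e9 / MTBF
λ = 1 / 41057 ≈ 2.436e-05 failures/hour
FIT = 1e9 / 41057 ≈ 24356 failures per 1e9 hours (nearest whole number)

λ = 2.436e-05 /h, FIT = 24356


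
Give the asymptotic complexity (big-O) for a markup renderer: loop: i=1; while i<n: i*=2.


Reasoning: i doubles each step so iterations are log2(n)
Complexity: O(log n)

O(log n)


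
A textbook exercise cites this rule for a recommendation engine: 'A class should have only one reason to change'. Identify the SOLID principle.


This describes the Single Responsibility Principle (SRP)

Single Responsibility Principle (SRP)


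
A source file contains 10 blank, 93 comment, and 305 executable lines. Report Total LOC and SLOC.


Total LOC = blank + comment + code
Total LOC = 10 + 93 + 305 = 408
SLOC (source only) = code = 305

Total LOC: 408, SLOC: 305


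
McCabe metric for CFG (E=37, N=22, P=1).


Formula: V(G) = E - N + 2P
V(G) = 37 - 22 + 2*1
V(G) = 15 + 2
V(G) = 17

17


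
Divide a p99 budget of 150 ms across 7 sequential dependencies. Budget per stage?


Formula: per_stage = total_budget / stages
per_stage = 150 / 7
per_stage = 21.43 ms

21.43 ms


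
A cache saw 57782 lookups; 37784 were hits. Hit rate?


Formula: hit rate = hits / (hits + misses) * 100
hit rate = 37784 / (37784 + 19998) * 100
hit rate = 37784 / 57782 * 100
hit rate = 65.39%

65.39%


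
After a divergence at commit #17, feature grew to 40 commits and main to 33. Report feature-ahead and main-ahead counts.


Common ancestor: commit #17
feature commits after divergence: 40 - 17 = 23
main commits after divergence: 33 - 17 = 16
feature is 23 commits ahead of main
main is 16 commits ahead of feature

feature ahead: 23, main ahead: 16


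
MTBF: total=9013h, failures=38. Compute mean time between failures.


Formula: MTBF = Total operating time / Number of failures
MTBF = 9013 / 38
MTBF = 237.18 hours

237.18 hours


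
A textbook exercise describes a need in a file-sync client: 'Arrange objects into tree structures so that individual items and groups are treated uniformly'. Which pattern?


This matches the Composite pattern

Composite


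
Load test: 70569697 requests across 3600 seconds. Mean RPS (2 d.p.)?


Formula: throughput = requests / seconds
throughput = 70569697 / 3600
throughput = 19602.69 requests/second

19602.69 requests/second


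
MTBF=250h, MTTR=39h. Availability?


Availability = MTBF / (MTBF + MTTR)
Availability = 250 / (250 + 39)
Availability = 250 / 289
Availability = 86.5052%

86.5052%


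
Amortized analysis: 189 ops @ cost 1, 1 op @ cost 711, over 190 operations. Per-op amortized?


Formula: Amortized cost = Total cost / Operations
Total cost = (189 * 1) + (1 * 711)
Total cost = 189 + 711 = 900
Amortized = 900 / 190 = 4.7368

4.7368


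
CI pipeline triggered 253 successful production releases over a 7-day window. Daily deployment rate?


Formula: deployments per day = releases / days
= 253 / 7
= 36.143 deploys/day
(equivalently, 253.0 deploys/week)

36.143 deploys/day


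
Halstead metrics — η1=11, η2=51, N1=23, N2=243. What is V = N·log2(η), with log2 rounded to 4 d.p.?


Formula: V = N * log2(η), where N = N1 + N2 and η = η1 + η2
η = 11 + 51 = 62
N = 23 + 243 = 266
log2(62) ≈ 5.9542
V = 266 * 5.9542 = 1583.82

1583.82


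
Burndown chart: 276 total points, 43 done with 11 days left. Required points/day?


Formula: Required rate = Remaining points / Days left
Remaining = 276 - 43 = 233 points
Required rate = 233 / 11 = 21.18 points/day

21.18 points/day


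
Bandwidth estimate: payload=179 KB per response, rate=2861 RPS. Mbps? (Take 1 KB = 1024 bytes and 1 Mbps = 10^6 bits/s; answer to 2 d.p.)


Formula: Mbps = payload_bytes * RPS * 8 / 1e6
Payload per request = 179 KB = 179 * 1024 = 183296 bytes
Total bytes/sec = 183296 * 2861 = 524409856
Total bits/sec = 524409856 * 8 = 4195278848
Mbps = 4195278848 / 1e6 = 4195.28

4195.28 Mbps


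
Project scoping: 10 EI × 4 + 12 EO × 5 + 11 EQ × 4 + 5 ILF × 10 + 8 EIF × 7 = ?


UFP = EI*4 + EO*5 + EQ*4 + ILF*10 + EIF*7
UFP = 10*4 + 12*5 + 11*4 + 5*10 + 8*7
UFP = 40 + 60 + 44 + 50 + 56
UFP = 250

250


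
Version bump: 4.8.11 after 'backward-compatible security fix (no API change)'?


Current: 4.8.11
Change category: 'backward-compatible security fix (no API change)' → patch bump
SemVer rule: patch bump → increment PATCH (MAJOR and MINOR unchanged)
New: 4.8.12

4.8.12


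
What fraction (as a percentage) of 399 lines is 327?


Coverage = covered / total * 100
Coverage = 327 / 399 * 100
Coverage = 81.95%

81.95%


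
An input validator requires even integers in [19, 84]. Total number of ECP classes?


Constraint: even integers in [19, 84]
Class 1: x < 19 — out-of-range invalid
Class 2: x in [19,84] but odd — wrong type invalid
Class 3: x in [19,84] and even — valid
Class 4: x > 84 — out-of-range invalid
Total equivalence classes: 4

4 equivalence classes


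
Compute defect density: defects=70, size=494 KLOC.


Defect density = defects / KLOC
Defect density = 70 / 494
Defect density = 0.142 defects/KLOC

0.142 defects/KLOC


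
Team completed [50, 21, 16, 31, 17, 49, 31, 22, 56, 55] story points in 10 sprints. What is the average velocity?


Formula: Avg velocity = Total points / Number of sprints
Points: [50, 21, 16, 31, 17, 49, 31, 22, 56, 55]
Sum = 50 + 21 + 16 + 31 + 17 + 49 + 31 + 22 + 56 + 55 = 348
Avg velocity = 348 / 10 = 34.8 points/sprint

34.8 points/sprint


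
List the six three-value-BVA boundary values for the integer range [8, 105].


Range: [8, 105]
Boundaries: just below min, min, min+1, max-1, max, just above max
Values: [7, 8, 9, 104, 105, 106]

[7, 8, 9, 104, 105, 106]


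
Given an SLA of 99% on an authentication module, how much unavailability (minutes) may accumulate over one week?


Formula: allowed downtime = period * (100 - SLA) / 100
Period (week) = 10080 minutes
Unavailability fraction = (100 - 99.0) / 100
Allowed downtime = 10080 * (100 - 99.0) / 100
Allowed downtime = 100.8 minutes

100.8 minutes


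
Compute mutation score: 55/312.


Mutation score = killed / total * 100
Mutation score = 55 / 312 * 100
Mutation score = 17.63%

17.63%


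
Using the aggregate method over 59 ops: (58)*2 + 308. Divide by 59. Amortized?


Formula: Amortized cost = Total cost / Operations
Total cost = (58 * 2) + (1 * 308)
Total cost = 116 + 308 = 424
Amortized = 424 / 59 = 7.1864

7.1864


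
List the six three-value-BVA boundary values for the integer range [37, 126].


Range: [37, 126]
Boundaries: just below min, min, min+1, max-1, max, just above max
Values: [36, 37, 38, 125, 126, 127]

[36, 37, 38, 125, 126, 127]


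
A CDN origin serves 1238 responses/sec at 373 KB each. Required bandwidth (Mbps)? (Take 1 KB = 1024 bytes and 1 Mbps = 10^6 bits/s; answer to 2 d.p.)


Formula: Mbps = payload_bytes * RPS * 8 / 1e6
Payload per request = 373 KB = 373 * 1024 = 381952 bytes
Total bytes/sec = 381952 * 1238 = 472856576
Total bits/sec = 472856576 * 8 = 3782852608
Mbps = 3782852608 / 1e6 = 3782.85

3782.85 Mbps


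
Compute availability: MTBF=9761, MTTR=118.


Availability = MTBF / (MTBF + MTTR)
Availability = 9761 / (9761 + 118)
Availability = 9761 / 9879
Availability = 98.8055%

98.8055%


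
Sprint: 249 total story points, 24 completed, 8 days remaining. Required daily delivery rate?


Formula: Required rate = Remaining points / Days left
Remaining = 249 - 24 = 225 points
Required rate = 225 / 8 = 28.13 points/day

28.13 points/day


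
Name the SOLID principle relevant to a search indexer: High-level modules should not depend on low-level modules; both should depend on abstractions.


This describes the Dependency Inversion Principle (DIP)

Dependency Inversion Principle (DIP)


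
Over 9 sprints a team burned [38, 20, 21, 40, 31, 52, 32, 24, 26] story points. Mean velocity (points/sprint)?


Formula: Avg velocity = Total points / Number of sprints
Points: [38, 20, 21, 40, 31, 52, 32, 24, 26]
Sum = 38 + 20 + 21 + 40 + 31 + 52 + 32 + 24 + 26 = 284
Avg velocity = 284 / 9 = 31.56 points/sprint

31.56 points/sprint


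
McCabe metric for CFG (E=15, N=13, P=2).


Formula: V(G) = E - N + 2P
V(G) = 15 - 13 + 2*2
V(G) = 2 + 4
V(G) = 6

6


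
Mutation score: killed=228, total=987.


Mutation score = killed / total * 100
Mutation score = 228 / 987 * 100
Mutation score = 23.1%

23.1%


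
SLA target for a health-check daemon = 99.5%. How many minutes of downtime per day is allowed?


Formula: allowed downtime = period * (100 - SLA) / 100
Period (day) = 1440 minutes
Unavailability fraction = (100 - 99.5) / 100
Allowed downtime = 1440 * (100 - 99.5) / 100
Allowed downtime = 7.2 minutes

7.2 minutes


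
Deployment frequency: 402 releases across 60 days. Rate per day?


Formula: deployments per day = releases / days
= 402 / 60
= 6.7 deploys/day
(equivalently, 46.9 deploys/week)

6.7 deploys/day


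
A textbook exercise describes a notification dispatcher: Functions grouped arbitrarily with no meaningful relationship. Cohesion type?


Reasoning: Worst: random grouping
Type: Coincidental cohesion

Coincidental cohesion


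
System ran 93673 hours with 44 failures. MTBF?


Formula: MTBF = Total operating time / Number of failures
MTBF = 93673 / 44
MTBF = 2128.93 hours

2128.93 hours


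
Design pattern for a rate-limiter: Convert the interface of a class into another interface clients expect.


This matches the Adapter pattern

Adapter


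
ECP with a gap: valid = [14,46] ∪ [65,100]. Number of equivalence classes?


Valid ranges: [14,46] and [65,100]
Class 1: x < 14 — invalid
Class 2: 14 ≤ x ≤ 46 — valid
Class 3: 46 < x < 65 — invalid (gap between ranges)
Class 4: 65 ≤ x ≤ 100 — valid
Class 5: x > 100 — invalid
Total equivalence classes: 5

5 equivalence classes


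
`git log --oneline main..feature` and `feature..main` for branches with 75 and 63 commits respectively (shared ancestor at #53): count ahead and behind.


Common ancestor: commit #53
feature commits after divergence: 75 - 53 = 22
main commits after divergence: 63 - 53 = 10
feature is 22 commits ahead of main
main is 10 commits ahead of feature

feature ahead: 22, main ahead: 10


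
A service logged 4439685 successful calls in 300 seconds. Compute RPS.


Formula: throughput = requests / seconds
throughput = 4439685 / 300
throughput = 14798.95 requests/second

14798.95 requests/second


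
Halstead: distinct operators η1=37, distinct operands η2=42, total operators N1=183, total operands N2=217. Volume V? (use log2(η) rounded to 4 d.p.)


Formula: V = N * log2(η), where N = N1 + N2 and η = η1 + η2
η = 37 + 42 = 79
N = 183 + 217 = 400
log2(79) ≈ 6.3038
V = 400 * 6.3038 = 2521.52

2521.52


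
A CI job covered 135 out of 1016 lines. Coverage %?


Coverage = covered / total * 100
Coverage = 135 / 1016 * 100
Coverage = 13.29%

13.29%


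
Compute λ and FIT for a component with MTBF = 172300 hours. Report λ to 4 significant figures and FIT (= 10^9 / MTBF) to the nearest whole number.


Formula: λ = 1 / MTBF; FIT = λ × 1e9 = 1e9 / MTBF
λ = 1 / 172300 ≈ 5.804e-06 failures/hour
FIT = 1e9 / 172300 ≈ 5804 failures per 1e9 hours (nearest whole number)

λ = 5.804e-06 /h, FIT = 5804


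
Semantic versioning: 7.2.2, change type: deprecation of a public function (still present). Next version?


Current: 7.2.2
Change category: 'deprecation of a public function (still present)' → minor bump
SemVer rule: minor bump → increment MINOR, reset PATCH to 0 (MAJOR unchanged)
New: 7.3.0

7.3.0


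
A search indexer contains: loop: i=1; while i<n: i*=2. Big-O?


Reasoning: i doubles each step so iterations are log2(n)
Complexity: O(log n)

O(log n)


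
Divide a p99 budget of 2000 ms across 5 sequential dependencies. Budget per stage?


Formula: per_stage = total_budget / stages
per_stage = 2000 / 5
per_stage = 400.0 ms

400.0 ms


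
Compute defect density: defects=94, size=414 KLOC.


Defect density = defects / KLOC
Defect density = 94 / 414
Defect density = 0.227 defects/KLOC

0.227 defects/KLOC


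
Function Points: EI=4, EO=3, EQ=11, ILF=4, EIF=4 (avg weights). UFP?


UFP = EI*4 + EO*5 + EQ*4 + ILF*10 + EIF*7
UFP = 4*4 + 3*5 + 11*4 + 4*10 + 4*7
UFP = 16 + 15 + 44 + 40 + 28
UFP = 143

143


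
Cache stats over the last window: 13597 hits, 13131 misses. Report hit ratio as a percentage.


Formula: hit rate = hits / (hits + misses) * 100
hit rate = 13597 / (13597 + 13131) * 100
hit rate = 13597 / 26728 * 100
hit rate = 50.87%

50.87%


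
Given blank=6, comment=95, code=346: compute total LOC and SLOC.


Total LOC = blank + comment + code
Total LOC = 6 + 95 + 346 = 447
SLOC (source only) = code = 346

Total LOC: 447, SLOC: 346


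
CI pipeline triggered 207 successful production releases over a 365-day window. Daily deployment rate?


Formula: deployments per day = releases / days
= 207 / 365
= 0.567 deploys/day
(equivalently, 3.97 deploys/week)

0.567 deploys/day


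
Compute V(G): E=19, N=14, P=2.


Formula: V(G) = E - N + 2P
V(G) = 19 - 14 + 2*2
V(G) = 5 + 4
V(G) = 9

9


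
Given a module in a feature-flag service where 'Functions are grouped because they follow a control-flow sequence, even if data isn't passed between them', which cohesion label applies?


Reasoning: Grouped by order of execution within a routine, not by data flow
Type: Procedural cohesion

Procedural cohesion


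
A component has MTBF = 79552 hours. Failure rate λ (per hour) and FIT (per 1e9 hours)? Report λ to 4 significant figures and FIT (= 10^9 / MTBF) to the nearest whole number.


Formula: λ = 1 / MTBF; FIT = λ × 1e9 = 1e9 / MTBF
λ = 1 / 79552 ≈ 1.257e-05 failures/hour
FIT = 1e9 / 79552 ≈ 12570 failures per 1e9 hours (nearest whole number)

λ = 1.257e-05 /h, FIT = 12570


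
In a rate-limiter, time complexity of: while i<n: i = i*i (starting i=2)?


Reasoning: squaring drives double-exponential growth; iterations ~ log log n
Complexity: O(log log n)

O(log log n)


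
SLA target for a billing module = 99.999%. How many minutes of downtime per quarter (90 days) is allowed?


Formula: allowed downtime = period * (100 - SLA) / 100
Period (quarter (90 days)) = 129600 minutes
Unavailability fraction = (100 - 99.999) / 100
Allowed downtime = 129600 * (100 - 99.999) / 100
Allowed downtime = 1.296 minutes

1.296 minutes


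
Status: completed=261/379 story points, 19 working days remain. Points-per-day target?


Formula: Required rate = Remaining points / Days left
Remaining = 379 - 261 = 118 points
Required rate = 118 / 19 = 6.21 points/day

6.21 points/day


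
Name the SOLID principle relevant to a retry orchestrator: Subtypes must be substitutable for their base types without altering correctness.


This describes the Liskov Substitution Principle (LSP)

Liskov Substitution Principle (LSP)


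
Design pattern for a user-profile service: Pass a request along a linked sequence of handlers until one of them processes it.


This matches the Chain of Responsibility pattern

Chain of Responsibility


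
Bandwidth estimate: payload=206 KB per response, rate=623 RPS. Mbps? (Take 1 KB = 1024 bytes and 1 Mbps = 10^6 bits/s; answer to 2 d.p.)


Formula: Mbps = payload_bytes * RPS * 8 / 1e6
Payload per request = 206 KB = 206 * 1024 = 210944 bytes
Total bytes/sec = 210944 * 623 = 131418112
Total bits/sec = 131418112 * 8 = 1051344896
Mbps = 1051344896 / 1e6 = 1051.34

1051.34 Mbps


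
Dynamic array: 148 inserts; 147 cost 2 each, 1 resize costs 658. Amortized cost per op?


Formula: Amortized cost = Total cost / Operations
Total cost = (147 * 2) + (1 * 658)
Total cost = 294 + 658 = 952
Amortized = 952 / 148 = 6.4324

6.4324


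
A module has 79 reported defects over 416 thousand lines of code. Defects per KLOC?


Defect density = defects / KLOC
Defect density = 79 / 416
Defect density = 0.19 defects/KLOC

0.19 defects/KLOC


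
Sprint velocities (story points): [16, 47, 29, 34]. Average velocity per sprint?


Formula: Avg velocity = Total points / Number of sprints
Points: [16, 47, 29, 34]
Sum = 16 + 47 + 29 + 34 = 126
Avg velocity = 126 / 4 = 31.5 points/sprint

31.5 points/sprint


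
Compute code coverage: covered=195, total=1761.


Coverage = covered / total * 100
Coverage = 195 / 1761 * 100
Coverage = 11.07%

11.07%


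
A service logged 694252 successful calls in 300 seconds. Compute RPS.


Formula: throughput = requests / seconds
throughput = 694252 / 300
throughput = 2314.17 requests/second

2314.17 requests/second


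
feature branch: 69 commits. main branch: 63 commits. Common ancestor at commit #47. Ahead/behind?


Common ancestor: commit #47
feature commits after divergence: 69 - 47 = 22
main commits after divergence: 63 - 47 = 16
feature is 22 commits ahead of main
main is 16 commits ahead of feature

feature ahead: 22, main ahead: 16


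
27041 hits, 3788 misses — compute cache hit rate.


Formula: hit rate = hits / (hits + misses) * 100
hit rate = 27041 / (27041 + 3788) * 100
hit rate = 27041 / 30829 * 100
hit rate = 87.71%

87.71%
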